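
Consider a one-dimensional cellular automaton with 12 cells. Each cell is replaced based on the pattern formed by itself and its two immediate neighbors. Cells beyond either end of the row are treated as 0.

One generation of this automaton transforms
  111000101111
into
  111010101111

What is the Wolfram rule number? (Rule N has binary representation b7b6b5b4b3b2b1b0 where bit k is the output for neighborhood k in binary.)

205

position 1: 111 → 1  (bit 7 = 1)
position 2: 110 → 1  (bit 6 = 1)
position 7: 101 → 0  (bit 5 = 0)
position 3: 100 → 0  (bit 4 = 0)
position 0: 011 → 1  (bit 3 = 1)
position 6: 010 → 1  (bit 2 = 1)
position 5: 001 → 0  (bit 1 = 0)
position 4: 000 → 1  (bit 0 = 1)
bits b7..b0 = 11001101 = 205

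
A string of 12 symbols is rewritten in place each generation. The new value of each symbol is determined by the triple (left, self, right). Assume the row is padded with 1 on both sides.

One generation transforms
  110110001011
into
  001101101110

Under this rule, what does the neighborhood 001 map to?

0

At position 7 the neighborhood is 001; the next row has 0 there.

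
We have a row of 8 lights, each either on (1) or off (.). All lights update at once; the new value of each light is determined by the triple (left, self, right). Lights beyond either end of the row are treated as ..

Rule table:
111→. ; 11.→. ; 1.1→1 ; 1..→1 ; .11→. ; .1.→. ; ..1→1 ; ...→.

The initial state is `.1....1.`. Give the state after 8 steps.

.1.11.1.

1.1..1.1
.1.11.1.
1.1..1.1  (repeats step 1; period 2)
step 8: .1.11.1.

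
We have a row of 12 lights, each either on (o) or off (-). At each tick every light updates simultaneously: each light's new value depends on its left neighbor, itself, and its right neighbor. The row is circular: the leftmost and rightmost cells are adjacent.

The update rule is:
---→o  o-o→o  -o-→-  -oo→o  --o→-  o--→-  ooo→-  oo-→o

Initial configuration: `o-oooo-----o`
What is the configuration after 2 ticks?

ooo--o-ooo-o
--o---oo-ooo

--o---oo-ooo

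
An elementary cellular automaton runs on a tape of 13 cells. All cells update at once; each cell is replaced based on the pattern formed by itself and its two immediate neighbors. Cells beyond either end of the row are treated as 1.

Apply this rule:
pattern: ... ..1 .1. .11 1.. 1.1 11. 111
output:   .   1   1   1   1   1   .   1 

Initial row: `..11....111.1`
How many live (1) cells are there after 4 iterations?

iteration 1: 111.1..111.11
iteration 2: 11.111111.111
iteration 3: 1.111111.1111
iteration 4: .111111.11111
count of 1: 11

11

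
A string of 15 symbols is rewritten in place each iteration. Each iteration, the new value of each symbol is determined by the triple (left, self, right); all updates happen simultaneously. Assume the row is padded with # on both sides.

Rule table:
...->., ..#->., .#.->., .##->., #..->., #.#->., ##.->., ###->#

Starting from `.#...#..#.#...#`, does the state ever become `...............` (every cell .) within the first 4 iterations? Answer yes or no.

yes

...............
all cells are . at iteration 1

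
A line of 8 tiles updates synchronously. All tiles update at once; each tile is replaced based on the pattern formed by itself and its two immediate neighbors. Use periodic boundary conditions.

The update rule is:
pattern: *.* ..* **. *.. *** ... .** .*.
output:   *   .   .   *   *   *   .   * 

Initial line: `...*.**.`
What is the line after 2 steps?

*.*..*..

**.**..*
*.*..*..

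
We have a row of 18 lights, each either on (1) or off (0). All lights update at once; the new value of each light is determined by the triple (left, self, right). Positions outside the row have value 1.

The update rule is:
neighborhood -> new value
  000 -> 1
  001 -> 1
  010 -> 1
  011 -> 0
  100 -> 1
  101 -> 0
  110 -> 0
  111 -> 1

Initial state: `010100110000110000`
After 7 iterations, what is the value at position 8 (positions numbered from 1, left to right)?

0

010111001111001111
010010110110110111
011110000000000011
001101111111111101
110000111111111000
101111011111110111
000110001111100011
position 8 holds 0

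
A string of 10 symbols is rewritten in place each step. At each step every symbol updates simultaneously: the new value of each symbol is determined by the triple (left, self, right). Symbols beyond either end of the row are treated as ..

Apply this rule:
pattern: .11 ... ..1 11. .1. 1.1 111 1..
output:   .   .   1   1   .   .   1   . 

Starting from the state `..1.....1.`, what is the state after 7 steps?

.1........

.1.....1..
1.....1...
.....1....
....1.....
...1......
..1.......
.1........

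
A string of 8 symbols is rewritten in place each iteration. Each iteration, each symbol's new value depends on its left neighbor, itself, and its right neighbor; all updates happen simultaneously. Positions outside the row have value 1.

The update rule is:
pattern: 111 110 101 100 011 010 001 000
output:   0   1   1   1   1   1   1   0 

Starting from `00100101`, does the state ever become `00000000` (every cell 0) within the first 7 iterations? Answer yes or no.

11111111
00000000
all cells are 0 at iteration 2

yes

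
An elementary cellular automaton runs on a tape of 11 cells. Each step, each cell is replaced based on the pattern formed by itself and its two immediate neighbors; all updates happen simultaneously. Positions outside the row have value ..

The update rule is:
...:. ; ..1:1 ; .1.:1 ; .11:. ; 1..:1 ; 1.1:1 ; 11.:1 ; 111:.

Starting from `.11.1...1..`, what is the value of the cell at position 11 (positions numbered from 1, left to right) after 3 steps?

1

1.1111.111.
11...11..11
.11.1.111.1
position 11 holds 1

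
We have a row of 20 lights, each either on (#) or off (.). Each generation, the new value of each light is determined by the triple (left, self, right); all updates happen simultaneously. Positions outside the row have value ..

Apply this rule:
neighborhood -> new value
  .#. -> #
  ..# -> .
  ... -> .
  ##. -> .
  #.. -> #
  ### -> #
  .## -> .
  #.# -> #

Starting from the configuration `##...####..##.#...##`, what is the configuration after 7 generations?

........#....#.#..##

generation 1: ..#...##.#...###....
generation 2: ..##....###...#.#...
generation 3: ....#....#.#..####..
generation 4: ....##...####..##.#.
generation 5: ......#...##.#...###
generation 6: ......##....###...#.
generation 7: ........#....#.#..##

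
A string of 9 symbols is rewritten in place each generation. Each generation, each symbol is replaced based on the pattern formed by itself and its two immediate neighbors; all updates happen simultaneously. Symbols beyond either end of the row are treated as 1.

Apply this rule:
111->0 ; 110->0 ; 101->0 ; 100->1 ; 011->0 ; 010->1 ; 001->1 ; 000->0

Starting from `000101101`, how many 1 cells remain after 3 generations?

5

101100000
000010001
100111010
count of 1: 5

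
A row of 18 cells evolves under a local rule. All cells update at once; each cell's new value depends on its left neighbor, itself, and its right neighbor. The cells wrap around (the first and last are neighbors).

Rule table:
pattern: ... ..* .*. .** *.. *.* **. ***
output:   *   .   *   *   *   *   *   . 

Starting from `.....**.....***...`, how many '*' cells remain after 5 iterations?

****.******.*.****
...***....*****...
**.*.****.*...****
.*****..*****.*...
.*...**.*...******
count of *: 10

10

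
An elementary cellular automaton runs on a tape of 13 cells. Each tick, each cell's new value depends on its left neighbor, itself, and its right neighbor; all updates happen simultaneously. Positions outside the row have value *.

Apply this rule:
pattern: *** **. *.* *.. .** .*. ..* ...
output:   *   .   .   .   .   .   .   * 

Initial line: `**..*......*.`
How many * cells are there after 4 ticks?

8

*.....****...
..***..**..*.
...*.........
.*...*******.
count of *: 8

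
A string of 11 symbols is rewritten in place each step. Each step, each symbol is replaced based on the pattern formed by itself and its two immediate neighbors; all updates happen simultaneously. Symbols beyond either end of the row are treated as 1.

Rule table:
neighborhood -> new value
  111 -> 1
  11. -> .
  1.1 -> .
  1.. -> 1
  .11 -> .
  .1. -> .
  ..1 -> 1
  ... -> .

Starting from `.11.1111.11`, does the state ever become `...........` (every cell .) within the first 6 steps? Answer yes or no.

.....11...1
1...1..1.1.
.1.1.11....
.......1..1
1.....1.11.
.1...1.....
step 6 is .1...1....., still not uniform .

no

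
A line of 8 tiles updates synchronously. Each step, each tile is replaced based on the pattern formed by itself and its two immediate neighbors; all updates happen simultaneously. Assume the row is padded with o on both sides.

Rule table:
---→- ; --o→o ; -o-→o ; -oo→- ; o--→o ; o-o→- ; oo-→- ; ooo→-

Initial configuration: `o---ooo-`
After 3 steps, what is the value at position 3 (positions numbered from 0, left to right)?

-

step 1: -o-o----
step 2: -o-oo--o
step 3: -o---oo-
position 3 holds -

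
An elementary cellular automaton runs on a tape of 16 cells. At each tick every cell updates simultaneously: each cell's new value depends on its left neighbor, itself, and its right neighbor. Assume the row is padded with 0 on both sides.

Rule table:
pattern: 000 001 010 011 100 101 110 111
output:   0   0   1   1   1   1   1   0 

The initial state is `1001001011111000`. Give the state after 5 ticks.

1110001100100001

1101101110001100
1111111011001110
1000001111101011
1100001000111111
1110001100100001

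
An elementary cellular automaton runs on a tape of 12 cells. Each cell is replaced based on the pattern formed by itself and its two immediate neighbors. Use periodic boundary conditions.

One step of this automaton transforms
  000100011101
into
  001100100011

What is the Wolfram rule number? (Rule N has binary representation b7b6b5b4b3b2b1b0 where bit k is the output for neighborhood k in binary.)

position 8: 111 → 0  (bit 7 = 0)
position 9: 110 → 0  (bit 6 = 0)
position 10: 101 → 1  (bit 5 = 1)
position 0: 100 → 0  (bit 4 = 0)
position 7: 011 → 0  (bit 3 = 0)
position 3: 010 → 1  (bit 2 = 1)
position 2: 001 → 1  (bit 1 = 1)
position 1: 000 → 0  (bit 0 = 0)
bits b7..b0 = 00100110 = 38

38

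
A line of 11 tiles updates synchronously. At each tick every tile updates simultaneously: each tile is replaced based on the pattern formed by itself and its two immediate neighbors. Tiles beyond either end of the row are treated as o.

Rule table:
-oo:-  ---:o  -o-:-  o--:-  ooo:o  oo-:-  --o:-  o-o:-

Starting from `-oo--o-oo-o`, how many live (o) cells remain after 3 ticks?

7

-----------
-ooooooooo-
--ooooooo--
count of o: 7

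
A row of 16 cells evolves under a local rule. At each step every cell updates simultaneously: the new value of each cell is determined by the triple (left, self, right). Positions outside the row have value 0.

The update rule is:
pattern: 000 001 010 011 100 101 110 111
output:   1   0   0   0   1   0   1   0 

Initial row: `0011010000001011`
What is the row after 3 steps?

0010011110000111

1001001111100001
0100100000111100
0010011110000111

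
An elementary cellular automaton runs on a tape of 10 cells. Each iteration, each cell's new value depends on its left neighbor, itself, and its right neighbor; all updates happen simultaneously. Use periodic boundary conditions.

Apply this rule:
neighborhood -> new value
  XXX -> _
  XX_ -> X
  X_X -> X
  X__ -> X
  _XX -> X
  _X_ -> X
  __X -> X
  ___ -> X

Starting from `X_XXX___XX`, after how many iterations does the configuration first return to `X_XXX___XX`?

iteration 1: XXX_XXXXX_
iteration 2: X_XXX___XX

2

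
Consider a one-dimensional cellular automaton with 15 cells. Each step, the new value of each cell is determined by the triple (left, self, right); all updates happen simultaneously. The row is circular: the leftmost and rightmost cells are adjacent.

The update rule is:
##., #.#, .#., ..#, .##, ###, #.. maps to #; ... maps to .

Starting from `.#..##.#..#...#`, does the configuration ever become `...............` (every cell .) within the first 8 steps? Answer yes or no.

############.##
###############
###############  (fixed point — unchanged through step 8)
step 8 is ###############, still not uniform .

no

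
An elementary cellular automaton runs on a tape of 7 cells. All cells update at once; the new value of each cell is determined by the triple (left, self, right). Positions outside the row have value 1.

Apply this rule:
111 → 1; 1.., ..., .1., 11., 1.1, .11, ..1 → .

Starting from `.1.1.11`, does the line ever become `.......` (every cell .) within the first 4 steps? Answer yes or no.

yes

......1
.......
all cells are . at step 2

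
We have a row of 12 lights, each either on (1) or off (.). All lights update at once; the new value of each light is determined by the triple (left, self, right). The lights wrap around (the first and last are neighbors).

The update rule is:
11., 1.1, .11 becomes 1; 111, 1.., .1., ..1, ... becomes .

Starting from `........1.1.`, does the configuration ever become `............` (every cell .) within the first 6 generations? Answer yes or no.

yes

.........1..
............
all cells are . at generation 2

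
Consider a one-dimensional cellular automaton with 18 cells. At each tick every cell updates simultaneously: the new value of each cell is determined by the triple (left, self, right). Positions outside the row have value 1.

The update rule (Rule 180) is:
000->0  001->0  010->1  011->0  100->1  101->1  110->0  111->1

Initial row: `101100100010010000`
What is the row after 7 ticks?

010010110011011000
111011001000100100
110100101100110110
101110110010001001
010101001011001100
111111101100100010
111111010010110011

111111010010110011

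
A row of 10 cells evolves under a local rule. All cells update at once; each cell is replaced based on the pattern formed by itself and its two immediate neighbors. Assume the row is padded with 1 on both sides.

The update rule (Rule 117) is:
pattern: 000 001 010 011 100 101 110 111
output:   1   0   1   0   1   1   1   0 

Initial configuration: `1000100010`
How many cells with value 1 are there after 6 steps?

6

1110111011
0011001100
1001100110
1100110011
0110011000
1011001110
count of 1: 6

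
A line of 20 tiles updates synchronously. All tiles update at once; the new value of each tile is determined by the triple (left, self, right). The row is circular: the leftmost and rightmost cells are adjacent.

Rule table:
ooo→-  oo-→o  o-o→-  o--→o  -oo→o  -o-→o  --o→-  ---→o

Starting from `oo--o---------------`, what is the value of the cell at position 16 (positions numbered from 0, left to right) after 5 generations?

o

ooo-ooooooooooooooo-
o-o-o-------------o-
o-o-ooooooooooooo-o-
o-o-o-----------o-o-
o-o-ooooooooooo-o-o-
position 16 holds o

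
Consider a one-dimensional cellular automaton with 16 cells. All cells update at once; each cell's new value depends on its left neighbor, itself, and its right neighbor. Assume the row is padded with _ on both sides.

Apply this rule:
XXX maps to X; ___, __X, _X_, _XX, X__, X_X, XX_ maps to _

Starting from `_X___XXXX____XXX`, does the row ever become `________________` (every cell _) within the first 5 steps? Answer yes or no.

______XX______X_
________________
all cells are _ at step 2

yes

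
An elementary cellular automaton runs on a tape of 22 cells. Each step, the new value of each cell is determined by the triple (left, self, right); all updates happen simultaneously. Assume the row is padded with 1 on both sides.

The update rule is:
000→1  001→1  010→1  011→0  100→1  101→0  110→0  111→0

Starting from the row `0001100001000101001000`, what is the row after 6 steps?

1110011111111101111111
0001100000000000000000
1110011111111111111111
0001100000000000000000  (repeats step 2; period 2)
step 6: 0001100000000000000000

0001100000000000000000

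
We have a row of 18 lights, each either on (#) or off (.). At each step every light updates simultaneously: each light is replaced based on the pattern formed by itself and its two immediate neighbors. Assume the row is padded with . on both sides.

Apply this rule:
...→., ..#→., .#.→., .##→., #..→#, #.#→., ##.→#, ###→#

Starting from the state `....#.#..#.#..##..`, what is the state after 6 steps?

.......#....#..##.
........#....#..##
.........#....#..#
..........#....#..
...........#....#.
............#....#

............#....#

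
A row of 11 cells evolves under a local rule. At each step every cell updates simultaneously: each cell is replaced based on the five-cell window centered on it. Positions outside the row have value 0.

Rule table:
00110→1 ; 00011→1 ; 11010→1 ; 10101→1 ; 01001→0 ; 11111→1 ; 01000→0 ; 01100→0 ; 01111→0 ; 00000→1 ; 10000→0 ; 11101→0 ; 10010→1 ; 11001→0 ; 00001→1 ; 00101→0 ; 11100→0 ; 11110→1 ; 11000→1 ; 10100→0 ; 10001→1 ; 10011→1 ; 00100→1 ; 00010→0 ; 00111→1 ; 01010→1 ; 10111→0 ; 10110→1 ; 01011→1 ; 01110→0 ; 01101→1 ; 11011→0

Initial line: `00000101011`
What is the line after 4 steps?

step 1: 11110011110
step 2: 10100110101
step 3: 01001111110
step 4: 01011011101

01011011101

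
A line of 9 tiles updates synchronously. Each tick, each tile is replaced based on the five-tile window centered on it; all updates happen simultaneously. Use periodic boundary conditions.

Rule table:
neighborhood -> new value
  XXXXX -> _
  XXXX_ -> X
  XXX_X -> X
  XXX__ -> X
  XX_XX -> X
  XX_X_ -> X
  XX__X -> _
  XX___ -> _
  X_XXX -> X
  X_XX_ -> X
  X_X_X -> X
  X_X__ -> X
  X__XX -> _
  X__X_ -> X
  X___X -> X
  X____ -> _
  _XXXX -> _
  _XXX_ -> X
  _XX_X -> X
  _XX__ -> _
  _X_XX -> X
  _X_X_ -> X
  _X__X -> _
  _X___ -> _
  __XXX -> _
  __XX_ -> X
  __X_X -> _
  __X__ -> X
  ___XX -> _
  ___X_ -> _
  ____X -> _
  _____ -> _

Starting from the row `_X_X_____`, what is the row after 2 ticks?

__X______

__XX_____
__X______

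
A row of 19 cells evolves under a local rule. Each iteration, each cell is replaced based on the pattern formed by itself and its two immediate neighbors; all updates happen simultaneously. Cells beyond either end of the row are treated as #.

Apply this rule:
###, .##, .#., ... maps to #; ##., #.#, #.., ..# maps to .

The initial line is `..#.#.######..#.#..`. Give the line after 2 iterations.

..#.#.####..#.#.#..

iteration 1: ..#.#.#####...#.#..
iteration 2: ..#.#.####..#.#.#..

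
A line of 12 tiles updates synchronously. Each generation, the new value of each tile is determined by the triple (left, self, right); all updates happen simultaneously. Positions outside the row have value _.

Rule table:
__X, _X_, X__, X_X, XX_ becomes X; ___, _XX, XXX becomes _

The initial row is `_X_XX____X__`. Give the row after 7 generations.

XXX_XX__XXX_
__XX_XXX__XX
_X_XX__XXX_X
XXX_XXX__XXX
__XX__XXX__X
_X_XXX__XXXX
XXX__XXX___X

XXX__XXX___X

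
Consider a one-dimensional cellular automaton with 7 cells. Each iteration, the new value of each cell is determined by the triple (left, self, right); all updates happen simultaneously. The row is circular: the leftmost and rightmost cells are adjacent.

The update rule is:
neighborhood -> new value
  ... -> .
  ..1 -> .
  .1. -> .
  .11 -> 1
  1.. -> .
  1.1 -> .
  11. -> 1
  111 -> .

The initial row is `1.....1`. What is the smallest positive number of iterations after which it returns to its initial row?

1

1.....1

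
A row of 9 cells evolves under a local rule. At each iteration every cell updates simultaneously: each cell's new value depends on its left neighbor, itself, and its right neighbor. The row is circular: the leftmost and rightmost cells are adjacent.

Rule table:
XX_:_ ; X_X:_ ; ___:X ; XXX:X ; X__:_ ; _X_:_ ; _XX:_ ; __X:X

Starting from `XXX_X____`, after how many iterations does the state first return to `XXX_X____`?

3

iteration 1: _X____XXX
iteration 2: ___XXX_X_
iteration 3: XXX_X____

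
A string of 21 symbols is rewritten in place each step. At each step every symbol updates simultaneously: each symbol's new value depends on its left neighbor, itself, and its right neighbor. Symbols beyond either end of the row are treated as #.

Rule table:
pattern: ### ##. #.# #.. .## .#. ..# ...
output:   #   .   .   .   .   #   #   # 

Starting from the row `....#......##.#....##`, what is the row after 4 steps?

.#.##...#.##.#.#....#

.####.#####...#.###.#
..##...###..###..#...
.#...##.#..#.#..##.##
.#.##...#.##.#.#....#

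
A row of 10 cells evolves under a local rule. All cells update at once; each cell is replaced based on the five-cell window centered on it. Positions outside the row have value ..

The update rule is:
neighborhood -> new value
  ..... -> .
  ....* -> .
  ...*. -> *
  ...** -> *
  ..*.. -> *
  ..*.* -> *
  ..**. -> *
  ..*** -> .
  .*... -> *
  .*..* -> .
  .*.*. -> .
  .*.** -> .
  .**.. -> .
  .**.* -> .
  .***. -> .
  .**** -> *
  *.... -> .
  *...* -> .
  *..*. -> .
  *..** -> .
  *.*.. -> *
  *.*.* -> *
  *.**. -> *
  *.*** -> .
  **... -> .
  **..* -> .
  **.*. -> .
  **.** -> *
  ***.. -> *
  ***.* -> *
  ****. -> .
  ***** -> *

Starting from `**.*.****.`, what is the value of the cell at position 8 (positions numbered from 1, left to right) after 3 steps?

.

step 1: *..*..*.*.
step 2: *..*..*.**
step 3: *..*..*.*.
position 8 holds .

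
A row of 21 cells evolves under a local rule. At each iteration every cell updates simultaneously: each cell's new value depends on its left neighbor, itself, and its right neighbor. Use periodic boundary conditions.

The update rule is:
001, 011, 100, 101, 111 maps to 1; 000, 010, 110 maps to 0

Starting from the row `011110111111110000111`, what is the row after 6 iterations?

111111110101111011110

iteration 1: 111101111111101001110
iteration 2: 111011111111010111101
iteration 3: 110111111110101111011
iteration 4: 101111111101011110111
iteration 5: 011111111010111101111
iteration 6: 111111110101111011110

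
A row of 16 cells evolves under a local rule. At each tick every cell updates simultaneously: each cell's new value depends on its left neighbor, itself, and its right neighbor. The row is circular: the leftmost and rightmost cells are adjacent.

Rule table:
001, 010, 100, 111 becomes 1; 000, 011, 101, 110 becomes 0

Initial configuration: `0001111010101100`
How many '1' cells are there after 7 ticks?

0010110010100010
0110001110110111
0001010100000010
0011010110000111
1100010001001010
0010111011111010
0110010001110011
count of 1: 8

8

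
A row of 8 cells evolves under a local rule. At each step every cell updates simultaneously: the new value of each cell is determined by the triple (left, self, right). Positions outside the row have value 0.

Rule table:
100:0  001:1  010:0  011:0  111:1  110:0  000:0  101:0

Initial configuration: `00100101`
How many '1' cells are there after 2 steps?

2

01001000
10010000
count of 1: 2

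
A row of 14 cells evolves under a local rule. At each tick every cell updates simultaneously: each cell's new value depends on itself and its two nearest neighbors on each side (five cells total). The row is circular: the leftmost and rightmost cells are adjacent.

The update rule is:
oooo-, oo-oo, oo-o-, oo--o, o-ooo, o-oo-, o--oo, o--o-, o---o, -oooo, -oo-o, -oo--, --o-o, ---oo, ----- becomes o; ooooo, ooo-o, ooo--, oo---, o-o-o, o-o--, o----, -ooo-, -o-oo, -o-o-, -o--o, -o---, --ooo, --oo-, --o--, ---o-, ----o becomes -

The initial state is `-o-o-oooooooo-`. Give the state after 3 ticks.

tick 1: oo---oo----o-o
tick 2: ---oo-o----o-o
tick 3: -oo-oo-----o--

-oo-oo-----o--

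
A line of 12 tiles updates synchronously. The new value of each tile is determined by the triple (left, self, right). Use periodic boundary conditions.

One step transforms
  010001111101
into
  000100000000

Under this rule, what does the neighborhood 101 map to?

At position 0 the neighborhood is 101; the next row has 0 there.

0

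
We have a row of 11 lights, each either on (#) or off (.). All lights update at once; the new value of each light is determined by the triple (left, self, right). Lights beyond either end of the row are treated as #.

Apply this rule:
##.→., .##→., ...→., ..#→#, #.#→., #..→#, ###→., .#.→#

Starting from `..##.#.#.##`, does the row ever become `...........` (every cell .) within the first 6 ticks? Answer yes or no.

no

tick 1: ##...#.#...
tick 2: ..#.##.##.#
tick 3: ###........
tick 4: ...#......#
tick 5: #.###....#.
tick 6: .....#..##.
tick 6 is .....#..##., still not uniform .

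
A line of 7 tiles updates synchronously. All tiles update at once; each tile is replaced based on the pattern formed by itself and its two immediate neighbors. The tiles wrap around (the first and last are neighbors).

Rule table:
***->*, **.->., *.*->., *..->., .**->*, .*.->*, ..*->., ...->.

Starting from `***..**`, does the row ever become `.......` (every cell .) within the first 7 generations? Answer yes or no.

no

**...**
*....**
.....**
.....*.
.....*.  (fixed point — unchanged through generation 7)
generation 7 is .....*., still not uniform .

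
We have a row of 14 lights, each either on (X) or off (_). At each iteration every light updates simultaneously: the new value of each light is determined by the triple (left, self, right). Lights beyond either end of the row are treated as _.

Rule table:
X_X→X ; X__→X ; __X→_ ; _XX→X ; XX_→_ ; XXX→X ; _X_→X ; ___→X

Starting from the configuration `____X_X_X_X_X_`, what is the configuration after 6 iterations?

XXX_XXXXXXXXXX
XX_XXXXXXXXXX_
X_XXXXXXXXXX_X
XXXXXXXXXXX_XX
XXXXXXXXXX_XX_
XXXXXXXXX_XX_X

XXXXXXXXX_XX_X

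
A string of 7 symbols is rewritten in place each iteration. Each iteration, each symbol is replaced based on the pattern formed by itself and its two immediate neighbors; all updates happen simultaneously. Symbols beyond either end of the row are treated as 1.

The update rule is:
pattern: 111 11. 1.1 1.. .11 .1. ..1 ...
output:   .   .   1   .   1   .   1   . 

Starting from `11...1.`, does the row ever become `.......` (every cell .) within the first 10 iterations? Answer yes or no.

no

....1.1
...1.11
..1.11.
.1.11.1
1.11.11
.11.11.
11.11.1
..11.11
.11.11.  (repeats iteration 6; period 3)
iteration 10: 11.11.1
iteration 10 is 11.11.1, still not uniform .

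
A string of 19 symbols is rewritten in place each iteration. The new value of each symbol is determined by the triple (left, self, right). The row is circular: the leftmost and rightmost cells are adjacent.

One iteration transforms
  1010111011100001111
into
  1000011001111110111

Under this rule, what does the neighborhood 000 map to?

1

At position 12 the neighborhood is 000; the next row has 1 there.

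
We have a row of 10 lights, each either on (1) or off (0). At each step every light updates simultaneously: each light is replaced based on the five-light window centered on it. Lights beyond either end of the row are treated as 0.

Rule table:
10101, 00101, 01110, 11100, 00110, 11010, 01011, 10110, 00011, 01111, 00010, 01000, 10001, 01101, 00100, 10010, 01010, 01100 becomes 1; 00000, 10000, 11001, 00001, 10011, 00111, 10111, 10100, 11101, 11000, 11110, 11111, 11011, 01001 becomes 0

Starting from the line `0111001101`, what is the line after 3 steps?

1011001110
1111000110
0101011110

0101011110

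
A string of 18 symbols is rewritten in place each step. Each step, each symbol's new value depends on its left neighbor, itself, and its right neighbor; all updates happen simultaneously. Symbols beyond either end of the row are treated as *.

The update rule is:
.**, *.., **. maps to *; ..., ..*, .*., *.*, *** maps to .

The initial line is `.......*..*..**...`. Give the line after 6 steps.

step 1: *.......*..*.***..
step 2: **.......*...*.**.
step 3: .**.......*....**.
step 4: .***.......*...**.
step 5: .*.**.......*..**.
step 6: ...***.......*.**.

...***.......*.**.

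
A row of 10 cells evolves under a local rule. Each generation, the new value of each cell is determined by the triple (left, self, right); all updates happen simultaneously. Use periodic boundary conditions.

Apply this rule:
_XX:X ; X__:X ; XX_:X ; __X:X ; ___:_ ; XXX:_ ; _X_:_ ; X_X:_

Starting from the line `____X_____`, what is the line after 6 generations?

X_X___X_X_

___X_X____
__X___X___
_X_X_X_X__
X_______X_
_X_____X__
X_X___X_X_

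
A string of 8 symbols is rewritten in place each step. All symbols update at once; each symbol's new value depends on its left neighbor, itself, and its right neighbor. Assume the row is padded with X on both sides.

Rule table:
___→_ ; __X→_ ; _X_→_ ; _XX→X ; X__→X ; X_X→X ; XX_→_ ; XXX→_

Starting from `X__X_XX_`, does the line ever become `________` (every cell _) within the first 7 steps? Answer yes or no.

_X__XX_X
X_X_X_XX
_X_X_XX_
X_X_XX_X
_X_XX_XX
X_XX_XX_
_XX_XX_X
step 7 is _XX_XX_X, still not uniform _

no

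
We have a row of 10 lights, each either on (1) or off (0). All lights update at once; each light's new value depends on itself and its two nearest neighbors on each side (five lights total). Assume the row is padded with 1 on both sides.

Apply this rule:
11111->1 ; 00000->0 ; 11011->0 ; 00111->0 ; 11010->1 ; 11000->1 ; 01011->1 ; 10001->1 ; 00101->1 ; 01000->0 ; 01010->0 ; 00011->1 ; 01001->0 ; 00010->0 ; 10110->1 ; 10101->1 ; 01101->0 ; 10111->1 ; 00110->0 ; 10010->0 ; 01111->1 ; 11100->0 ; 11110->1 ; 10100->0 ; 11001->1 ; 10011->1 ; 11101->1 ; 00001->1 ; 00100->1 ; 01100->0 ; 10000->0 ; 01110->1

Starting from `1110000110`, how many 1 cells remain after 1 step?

step 1: 1101011000
count of 1: 5

5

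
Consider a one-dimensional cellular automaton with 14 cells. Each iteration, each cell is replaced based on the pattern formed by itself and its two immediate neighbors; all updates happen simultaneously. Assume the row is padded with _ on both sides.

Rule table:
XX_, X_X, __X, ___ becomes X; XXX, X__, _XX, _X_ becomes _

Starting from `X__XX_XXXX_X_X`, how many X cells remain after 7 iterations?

iteration 1: __X_XX___XX_X_
iteration 2: XX_X_X_XX_XX__
iteration 3: _XX_X_X_XX_X_X
iteration 4: X_XX_X_X_XX_X_
iteration 5: _X_XX_X_X_XX__
iteration 6: X_X_XX_X_X_X_X
iteration 7: _X_X_XX_X_X_X_
count of X: 7

7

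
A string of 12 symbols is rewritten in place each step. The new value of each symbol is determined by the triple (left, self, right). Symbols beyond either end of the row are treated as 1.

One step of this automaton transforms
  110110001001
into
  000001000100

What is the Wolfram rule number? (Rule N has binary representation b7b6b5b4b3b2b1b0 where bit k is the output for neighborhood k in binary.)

16

position 0: 111 → 0  (bit 7 = 0)
position 1: 110 → 0  (bit 6 = 0)
position 2: 101 → 0  (bit 5 = 0)
position 5: 100 → 1  (bit 4 = 1)
position 3: 011 → 0  (bit 3 = 0)
position 8: 010 → 0  (bit 2 = 0)
position 7: 001 → 0  (bit 1 = 0)
position 6: 000 → 0  (bit 0 = 0)
bits b7..b0 = 00010000 = 16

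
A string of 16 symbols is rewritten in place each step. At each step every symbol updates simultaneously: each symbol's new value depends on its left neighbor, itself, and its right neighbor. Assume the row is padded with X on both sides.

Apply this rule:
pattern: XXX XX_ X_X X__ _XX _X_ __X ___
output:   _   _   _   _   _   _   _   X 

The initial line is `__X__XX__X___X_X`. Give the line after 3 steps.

step 1: ___________X____
step 2: _XXXXXXXXX___XX_
step 3: ___________X____

___________X____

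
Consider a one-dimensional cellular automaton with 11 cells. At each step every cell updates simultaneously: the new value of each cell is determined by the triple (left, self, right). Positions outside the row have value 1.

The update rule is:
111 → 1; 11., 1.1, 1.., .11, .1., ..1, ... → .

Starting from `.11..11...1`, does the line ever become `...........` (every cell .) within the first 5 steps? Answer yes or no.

yes

step 1: ...........
all cells are . at step 1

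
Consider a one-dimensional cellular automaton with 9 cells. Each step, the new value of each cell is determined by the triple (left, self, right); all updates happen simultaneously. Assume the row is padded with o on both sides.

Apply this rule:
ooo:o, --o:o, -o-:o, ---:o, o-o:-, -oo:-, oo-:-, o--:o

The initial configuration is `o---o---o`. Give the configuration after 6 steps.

--ooooo--

-ooooooo-
--ooooo--
oo-ooo-oo
o---o---o  (repeats step 0; period 4)
step 6: --ooooo--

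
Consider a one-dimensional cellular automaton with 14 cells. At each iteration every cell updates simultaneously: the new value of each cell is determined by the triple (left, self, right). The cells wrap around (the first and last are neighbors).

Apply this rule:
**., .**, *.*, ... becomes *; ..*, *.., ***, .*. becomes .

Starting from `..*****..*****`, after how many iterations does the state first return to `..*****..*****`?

..*...*..*...*
....*......*..
***...****...*
..*.*.*..*.*.*
...*.*....*.*.
**..*..**..*..
**.....**.....
**.***.**.***.
****.******.**
...***....***.
**.*.*.**.*.*.
***.*.****.*.*
..**.**..**.**
..*****..*****

14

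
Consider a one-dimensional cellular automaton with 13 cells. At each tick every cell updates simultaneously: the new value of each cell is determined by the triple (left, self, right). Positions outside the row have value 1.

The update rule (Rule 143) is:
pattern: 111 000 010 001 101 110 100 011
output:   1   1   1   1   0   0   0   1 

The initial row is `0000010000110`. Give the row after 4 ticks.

0111110111100
0111100111001
0111001110011
0110011100111

0110011100111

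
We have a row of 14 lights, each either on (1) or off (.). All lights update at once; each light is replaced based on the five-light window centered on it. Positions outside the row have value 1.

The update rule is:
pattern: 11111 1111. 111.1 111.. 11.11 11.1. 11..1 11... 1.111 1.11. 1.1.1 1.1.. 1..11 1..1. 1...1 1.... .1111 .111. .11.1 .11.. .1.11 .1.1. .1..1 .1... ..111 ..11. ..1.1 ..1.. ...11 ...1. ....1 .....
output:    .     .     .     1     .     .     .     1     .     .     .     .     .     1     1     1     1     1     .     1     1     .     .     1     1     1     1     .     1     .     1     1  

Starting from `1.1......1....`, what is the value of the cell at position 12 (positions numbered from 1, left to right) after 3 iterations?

iteration 1: ...11111..1111
iteration 2: 11111..1..11..
iteration 3: ....1.1...11..
position 12 holds 1

1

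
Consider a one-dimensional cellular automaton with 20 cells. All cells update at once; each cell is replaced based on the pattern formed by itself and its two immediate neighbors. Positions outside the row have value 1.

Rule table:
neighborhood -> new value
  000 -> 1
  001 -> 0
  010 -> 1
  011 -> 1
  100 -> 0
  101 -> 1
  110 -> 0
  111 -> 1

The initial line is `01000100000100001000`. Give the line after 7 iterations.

11110111101111111111

11010101110101101010
10111111101111011111
01111111011110111111
11111110111101111111
11111101111011111111
11111011110111111111
11110111101111111111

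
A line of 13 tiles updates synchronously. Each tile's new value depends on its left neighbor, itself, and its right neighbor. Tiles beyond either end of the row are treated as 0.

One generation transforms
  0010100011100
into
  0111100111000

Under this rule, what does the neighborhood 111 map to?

At position 9 the neighborhood is 111; the next row has 1 there.

1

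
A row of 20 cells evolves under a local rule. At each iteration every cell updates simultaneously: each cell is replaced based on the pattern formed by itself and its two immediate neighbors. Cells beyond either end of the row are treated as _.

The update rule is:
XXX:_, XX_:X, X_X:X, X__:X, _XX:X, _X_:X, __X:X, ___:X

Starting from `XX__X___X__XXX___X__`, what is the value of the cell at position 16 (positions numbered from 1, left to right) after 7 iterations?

XXXXXXXXXXXX_XXXXXXX
X__________XXX_____X
XXXXXXXXXXXX_XXXXXXX  (repeats iteration 1; period 2)
iteration 7: XXXXXXXXXXXX_XXXXXXX
position 16 holds X

X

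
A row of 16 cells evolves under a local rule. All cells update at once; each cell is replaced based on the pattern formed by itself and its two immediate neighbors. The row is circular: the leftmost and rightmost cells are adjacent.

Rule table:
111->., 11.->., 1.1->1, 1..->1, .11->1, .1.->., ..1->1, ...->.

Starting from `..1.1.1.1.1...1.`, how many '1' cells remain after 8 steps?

.1.1.1.1.1.1.1.1
1.1.1.1.1.1.1.1.
.1.1.1.1.1.1.1.1  (repeats step 1; period 2)
step 8: 1.1.1.1.1.1.1.1.
count of 1: 8

8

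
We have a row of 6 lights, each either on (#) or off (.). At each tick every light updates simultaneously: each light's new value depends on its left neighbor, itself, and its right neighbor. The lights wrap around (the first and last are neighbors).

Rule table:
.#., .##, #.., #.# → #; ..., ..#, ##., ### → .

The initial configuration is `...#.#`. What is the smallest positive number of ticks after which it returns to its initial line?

6

tick 1: #..###
tick 2: .#.#..
tick 3: .####.
tick 4: .#...#
tick 5: ###..#
tick 6: ...#.#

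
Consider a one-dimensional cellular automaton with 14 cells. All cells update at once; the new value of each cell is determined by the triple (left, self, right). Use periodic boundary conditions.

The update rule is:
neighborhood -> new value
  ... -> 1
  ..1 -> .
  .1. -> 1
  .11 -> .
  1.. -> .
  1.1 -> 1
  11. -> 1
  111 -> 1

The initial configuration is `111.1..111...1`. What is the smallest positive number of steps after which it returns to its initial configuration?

step 1: 11111...11.1..
step 2: .1111.1..111..
step 3: ..11111...11.1
step 4: ...1111.1..111
step 5: .1..11111...11
step 6: 11...1111.1..1
step 7: 11.1..11111...
step 8: .111...1111.1.
step 9: ..11.1..11111.
step 10: 1..111...1111.
step 11: 1...11.1..1111
step 12: 1.1..111...111
step 13: 111...11.1..11
step 14: 111.1..111...1

14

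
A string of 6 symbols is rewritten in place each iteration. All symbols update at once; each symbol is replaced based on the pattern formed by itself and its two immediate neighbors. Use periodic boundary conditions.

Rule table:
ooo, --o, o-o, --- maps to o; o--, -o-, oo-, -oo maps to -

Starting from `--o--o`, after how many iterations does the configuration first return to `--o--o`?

3

-o--o-
o--o--
--o--o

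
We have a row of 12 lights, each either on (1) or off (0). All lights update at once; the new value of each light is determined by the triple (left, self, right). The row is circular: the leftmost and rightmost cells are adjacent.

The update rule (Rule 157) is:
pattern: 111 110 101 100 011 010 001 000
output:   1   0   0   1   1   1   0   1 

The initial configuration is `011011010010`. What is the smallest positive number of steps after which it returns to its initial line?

010010011011
011011010010

2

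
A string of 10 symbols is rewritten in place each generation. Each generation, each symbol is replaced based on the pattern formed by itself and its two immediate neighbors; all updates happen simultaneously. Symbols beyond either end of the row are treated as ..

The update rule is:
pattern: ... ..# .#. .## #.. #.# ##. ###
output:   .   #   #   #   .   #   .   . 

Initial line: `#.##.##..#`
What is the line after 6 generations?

#..##.....

###.##..##
#..##..##.
#.##..##..
###..##...
#...##....
#..##.....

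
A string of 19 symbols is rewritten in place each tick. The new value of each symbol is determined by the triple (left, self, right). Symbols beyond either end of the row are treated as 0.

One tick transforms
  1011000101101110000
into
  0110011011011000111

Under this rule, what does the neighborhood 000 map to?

At position 5 the neighborhood is 000; the next row has 1 there.

1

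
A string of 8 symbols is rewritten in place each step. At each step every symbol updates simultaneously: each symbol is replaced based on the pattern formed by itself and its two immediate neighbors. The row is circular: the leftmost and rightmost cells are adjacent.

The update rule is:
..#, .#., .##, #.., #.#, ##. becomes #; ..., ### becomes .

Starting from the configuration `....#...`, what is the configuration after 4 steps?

##.....#

step 1: ...###..
step 2: ..##.##.
step 3: .#######
step 4: ##.....#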